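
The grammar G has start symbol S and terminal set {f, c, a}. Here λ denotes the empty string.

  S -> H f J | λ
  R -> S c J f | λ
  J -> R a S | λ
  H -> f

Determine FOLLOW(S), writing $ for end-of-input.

FIRST(H) = {f}
FIRST(S) = {λ, f}  (via H f J)
FIRST(R) = {λ, c, f}  (via S c J f)
FIRST(J) = {λ, a, c, f}  (via R a S)
FOLLOW(S) includes $ since S is the start symbol.
FOLLOW(R): in J->R a S, R is followed by a S with FIRST {a}. Thus FOLLOW(R) = {a}.
FOLLOW(H): in S->H f J, H is followed by f J with FIRST {f}. Thus FOLLOW(H) = {f}.
FOLLOW(S): in R->S c J f, S is followed by c J f with FIRST {c}; in J->R a S, the suffix after S is empty, so FOLLOW(S) ⊇ FOLLOW(J) = {$, c, f}. Thus FOLLOW(S) = {$, c, f}.
FOLLOW(J): in S->H f J, the suffix after J is empty, so FOLLOW(J) ⊇ FOLLOW(S) = {$, c, f}; in R->S c J f, J is followed by f with FIRST {f}. Thus FOLLOW(J) = {$, c, f}.

{$, c, f}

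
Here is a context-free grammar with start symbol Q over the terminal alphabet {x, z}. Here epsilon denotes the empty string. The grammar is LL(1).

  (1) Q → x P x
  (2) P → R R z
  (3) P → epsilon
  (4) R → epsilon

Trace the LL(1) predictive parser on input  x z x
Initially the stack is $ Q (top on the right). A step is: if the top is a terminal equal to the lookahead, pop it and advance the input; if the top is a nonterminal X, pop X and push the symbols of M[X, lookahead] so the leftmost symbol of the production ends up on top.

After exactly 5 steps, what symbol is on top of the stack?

     Stack      Input    Action
  1  $ Q        x z x $  expand Q → x P x
  2  $ x P x    x z x $  match x
  3  $ x P      z x $    expand P → R R z
  4  $ x z R R  z x $    expand R → epsilon
  5  $ x z R    z x $    expand R → epsilon
Stack after step 5: $ x z (top = z).

z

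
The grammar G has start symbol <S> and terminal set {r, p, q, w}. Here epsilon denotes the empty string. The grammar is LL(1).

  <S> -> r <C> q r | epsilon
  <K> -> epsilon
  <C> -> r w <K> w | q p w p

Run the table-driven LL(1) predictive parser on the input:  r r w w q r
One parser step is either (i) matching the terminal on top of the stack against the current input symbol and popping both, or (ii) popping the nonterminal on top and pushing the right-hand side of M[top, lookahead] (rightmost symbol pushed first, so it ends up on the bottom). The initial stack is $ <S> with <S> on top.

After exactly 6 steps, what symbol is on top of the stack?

w

     Stack            Input          Action
  1  $ <S>            r r w w q r $  expand <S> -> r <C> q r
  2  $ r q <C> r      r r w w q r $  match r
  3  $ r q <C>        r w w q r $    expand <C> -> r w <K> w
  4  $ r q w <K> w r  r w w q r $    match r
  5  $ r q w <K> w    w w q r $      match w
  6  $ r q w <K>      w q r $        expand <K> -> epsilon
Stack after step 6: $ r q w (top = w).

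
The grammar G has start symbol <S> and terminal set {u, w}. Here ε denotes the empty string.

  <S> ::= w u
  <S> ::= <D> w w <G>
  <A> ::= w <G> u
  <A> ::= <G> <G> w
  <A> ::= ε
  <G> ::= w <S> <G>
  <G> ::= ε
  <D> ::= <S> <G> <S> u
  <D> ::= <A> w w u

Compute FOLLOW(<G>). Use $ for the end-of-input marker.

{$, u, w}

FIRST(<G>) = {ε, w}
FIRST(<A>) = {ε, w}  (via <G> <G> w)
FIRST(<S>) = {w}  (via <D> w w <G>)
FIRST(<D>) = {w}  (via <S> <G> <S> u, <A> w w u)
FOLLOW(<S>) includes $ since <S> is the start symbol.
FOLLOW(<A>): in <D>::=<A> w w u, <A> is followed by w w u with FIRST {w}. Thus FOLLOW(<A>) = {w}.
FOLLOW(<D>): in <S>::=<D> w w <G>, <D> is followed by w w <G> with FIRST {w}. Thus FOLLOW(<D>) = {w}.
FOLLOW(<S>): in <G>::=w <S> <G>, <S> is followed by <G> with FIRST {ε, w}; in <G>::=w <S> <G>, the suffix after <S> is nullable, so FOLLOW(<S>) ⊇ FOLLOW(<G>) = {$, u, w}; in <D>::=<S> <G> <S> u (occurrence 1), <S> is followed by <G> <S> u with FIRST {w}; in <D>::=<S> <G> <S> u (occurrence 2), <S> is followed by u with FIRST {u}. Thus FOLLOW(<S>) = {$, u, w}.
FOLLOW(<G>): in <S>::=<D> w w <G>, the suffix after <G> is empty, so FOLLOW(<G>) ⊇ FOLLOW(<S>) = {$, u, w}; in <A>::=w <G> u, <G> is followed by u with FIRST {u}; in <A>::=<G> <G> w (occurrence 1), <G> is followed by <G> w with FIRST {w}; in <A>::=<G> <G> w (occurrence 2), <G> is followed by w with FIRST {w}; in <G>::=w <S> <G>, the suffix after <G> is empty (adds nothing new); in <D>::=<S> <G> <S> u, <G> is followed by <S> u with FIRST {w}. Thus FOLLOW(<G>) = {$, u, w}.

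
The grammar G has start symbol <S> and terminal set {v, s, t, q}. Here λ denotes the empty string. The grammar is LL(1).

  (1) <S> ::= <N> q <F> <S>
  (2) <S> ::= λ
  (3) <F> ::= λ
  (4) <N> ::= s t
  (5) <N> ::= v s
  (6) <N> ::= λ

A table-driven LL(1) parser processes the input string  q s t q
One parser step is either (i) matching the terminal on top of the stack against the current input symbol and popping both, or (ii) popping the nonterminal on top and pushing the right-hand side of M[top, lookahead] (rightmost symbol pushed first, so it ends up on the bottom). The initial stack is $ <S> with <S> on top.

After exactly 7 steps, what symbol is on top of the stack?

step 1: stack=$ <S>  input=q s t q $  — expand <S> ::= <N> q <F> <S>
step 2: stack=$ <S> <F> q <N>  input=q s t q $  — expand <N> ::= λ
step 3: stack=$ <S> <F> q  input=q s t q $  — match q
step 4: stack=$ <S> <F>  input=s t q $  — expand <F> ::= λ
step 5: stack=$ <S>  input=s t q $  — expand <S> ::= <N> q <F> <S>
step 6: stack=$ <S> <F> q <N>  input=s t q $  — expand <N> ::= s t
step 7: stack=$ <S> <F> q t s  input=s t q $  — match s
Stack after step 7: $ <S> <F> q t (top = t).

t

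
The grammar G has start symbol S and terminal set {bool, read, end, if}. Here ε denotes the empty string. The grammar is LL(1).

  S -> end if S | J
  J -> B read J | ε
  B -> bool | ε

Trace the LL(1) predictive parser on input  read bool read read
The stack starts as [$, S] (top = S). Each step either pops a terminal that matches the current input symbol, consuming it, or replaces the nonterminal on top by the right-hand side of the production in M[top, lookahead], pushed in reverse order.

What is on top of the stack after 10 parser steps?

read

      Stack          Input                  Action
   1  $ S            read bool read read $  expand S -> J
   2  $ J            read bool read read $  expand J -> B read J
   3  $ J read B     read bool read read $  expand B -> ε
   4  $ J read       read bool read read $  match read
   5  $ J            bool read read $       expand J -> B read J
   6  $ J read B     bool read read $       expand B -> bool
   7  $ J read bool  bool read read $       match bool
   8  $ J read       read read $            match read
   9  $ J            read $                 expand J -> B read J
  10  $ J read B     read $                 expand B -> ε
Stack after step 10: $ J read (top = read).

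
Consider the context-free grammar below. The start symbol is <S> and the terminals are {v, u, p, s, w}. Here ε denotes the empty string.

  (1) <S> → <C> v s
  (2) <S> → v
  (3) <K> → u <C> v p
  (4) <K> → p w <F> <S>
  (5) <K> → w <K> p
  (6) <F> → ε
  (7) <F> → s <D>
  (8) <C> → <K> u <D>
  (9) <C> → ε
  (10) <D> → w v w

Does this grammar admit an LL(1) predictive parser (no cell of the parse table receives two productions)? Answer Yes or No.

FIRST(<S>) = {p, u, v, w}
FIRST(<K>) = {p, u, w}
FIRST(<F>) = {ε, s}
FIRST(<C>) = {ε, p, u, w}
FIRST(<D>) = {w}
FOLLOW(<S>) = {$, p, u}
FOLLOW(<K>) = {p, u}
FOLLOW(<F>) = {p, u, v, w}
FOLLOW(<C>) = {v}
FOLLOW(<D>) = {p, u, v, w}
Cell M[<S>, v] receives both <S> → <C> v s and <S> → v — the grammar is not LL(1).

No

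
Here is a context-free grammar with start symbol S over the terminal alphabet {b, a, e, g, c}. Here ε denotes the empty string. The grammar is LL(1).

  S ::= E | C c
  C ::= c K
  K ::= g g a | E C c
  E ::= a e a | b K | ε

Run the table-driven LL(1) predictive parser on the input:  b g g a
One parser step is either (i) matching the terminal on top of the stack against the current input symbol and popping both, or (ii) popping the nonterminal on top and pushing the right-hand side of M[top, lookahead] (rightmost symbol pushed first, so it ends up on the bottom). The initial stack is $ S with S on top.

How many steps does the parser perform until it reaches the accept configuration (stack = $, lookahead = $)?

7

step 1: stack=$ S  input=b g g a $  — expand S ::= E
step 2: stack=$ E  input=b g g a $  — expand E ::= b K
step 3: stack=$ K b  input=b g g a $  — match b
step 4: stack=$ K  input=g g a $  — expand K ::= g g a
step 5: stack=$ a g g  input=g g a $  — match g
step 6: stack=$ a g  input=g a $  — match g
step 7: stack=$ a  input=a $  — match a
Accept reached after 7 steps.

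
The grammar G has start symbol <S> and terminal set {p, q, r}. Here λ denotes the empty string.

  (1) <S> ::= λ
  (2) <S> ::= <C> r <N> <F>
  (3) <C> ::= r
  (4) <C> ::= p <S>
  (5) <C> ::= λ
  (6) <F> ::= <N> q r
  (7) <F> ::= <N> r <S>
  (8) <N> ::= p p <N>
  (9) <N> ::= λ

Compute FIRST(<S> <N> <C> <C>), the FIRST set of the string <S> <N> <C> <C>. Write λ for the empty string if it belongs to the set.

{λ, p, r}

FIRST(<C>): from <C>::=r we get {r}; from <C>::=p <S> we get {p}; from <C>::=λ we get {λ}. So FIRST(<C>) = {λ, p, r}.
FIRST(<N>): from <N>::=p p <N> we get {p}; from <N>::=λ we get {λ}. So FIRST(<N>) = {λ, p}.
FIRST(<S>): from <S>::=λ we get {λ}; from <S>::=<C> r <N> <F> we get {p, r}. So FIRST(<S>) = {λ, p, r}.
FIRST(<F>): from <F>::=<N> q r we get {p, q}; from <F>::=<N> r <S> we get {p, r}. So FIRST(<F>) = {p, q, r}.
FIRST(<S> <N> <C> <C>): take FIRST of each symbol in turn, carrying on past any symbol whose FIRST contains λ; result {λ, p, r}.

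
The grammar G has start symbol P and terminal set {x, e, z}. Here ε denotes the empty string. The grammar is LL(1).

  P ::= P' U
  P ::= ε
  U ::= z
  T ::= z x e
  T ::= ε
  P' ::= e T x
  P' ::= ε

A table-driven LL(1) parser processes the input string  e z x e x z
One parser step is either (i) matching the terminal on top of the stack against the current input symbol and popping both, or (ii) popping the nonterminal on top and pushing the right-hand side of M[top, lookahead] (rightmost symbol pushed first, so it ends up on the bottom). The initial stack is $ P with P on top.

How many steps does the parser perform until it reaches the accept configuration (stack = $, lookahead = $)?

step 1: stack=$ P  input=e z x e x z $  — expand P ::= P' U
step 2: stack=$ U P'  input=e z x e x z $  — expand P' ::= e T x
step 3: stack=$ U x T e  input=e z x e x z $  — match e
step 4: stack=$ U x T  input=z x e x z $  — expand T ::= z x e
step 5: stack=$ U x e x z  input=z x e x z $  — match z
step 6: stack=$ U x e x  input=x e x z $  — match x
step 7: stack=$ U x e  input=e x z $  — match e
step 8: stack=$ U x  input=x z $  — match x
step 9: stack=$ U  input=z $  — expand U ::= z
step 10: stack=$ z  input=z $  — match z
Accept reached after 10 steps.

10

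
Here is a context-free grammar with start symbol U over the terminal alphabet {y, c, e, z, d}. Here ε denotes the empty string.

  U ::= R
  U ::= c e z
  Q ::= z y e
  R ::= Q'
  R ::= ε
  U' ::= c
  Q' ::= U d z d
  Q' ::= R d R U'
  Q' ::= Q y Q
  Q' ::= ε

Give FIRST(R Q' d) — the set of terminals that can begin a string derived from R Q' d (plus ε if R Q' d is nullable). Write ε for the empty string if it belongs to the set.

{c, d, z}

FIRST(Q): from Q::=z y e we get {z}. So FIRST(Q) = {z}.
FIRST(U'): from U'::=c we get {c}. So FIRST(U') = {c}.
FIRST(U): from U::=R we get {ε, c, d, z}; from U::=c e z we get {c}. So FIRST(U) = {ε, c, d, z}.
FIRST(R): from R::=Q' we get {ε, c, d, z}; from R::=ε we get {ε}. So FIRST(R) = {ε, c, d, z}.
FIRST(Q'): from Q'::=U d z d we get {c, d, z}; from Q'::=R d R U' we get {c, d, z}; from Q'::=Q y Q we get {z}; from Q'::=ε we get {ε}. So FIRST(Q') = {ε, c, d, z}.
FIRST(R Q' d): take FIRST of each symbol in turn, carrying on past any symbol whose FIRST contains ε; result {c, d, z}.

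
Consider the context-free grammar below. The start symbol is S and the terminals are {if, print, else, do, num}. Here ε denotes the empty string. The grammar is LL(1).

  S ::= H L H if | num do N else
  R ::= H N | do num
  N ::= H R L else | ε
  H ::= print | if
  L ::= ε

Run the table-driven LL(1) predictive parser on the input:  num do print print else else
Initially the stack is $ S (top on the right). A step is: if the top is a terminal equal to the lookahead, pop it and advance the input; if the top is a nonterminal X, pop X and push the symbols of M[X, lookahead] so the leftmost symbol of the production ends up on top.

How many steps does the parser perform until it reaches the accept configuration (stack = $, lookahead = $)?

      Stack                  Input                           Action
   1  $ S                    num do print print else else $  expand S ::= num do N else
   2  $ else N do num        num do print print else else $  match num
   3  $ else N do            do print print else else $      match do
   4  $ else N               print print else else $         expand N ::= H R L else
   5  $ else else L R H      print print else else $         expand H ::= print
   6  $ else else L R print  print print else else $         match print
   7  $ else else L R        print else else $               expand R ::= H N
   8  $ else else L N H      print else else $               expand H ::= print
   9  $ else else L N print  print else else $               match print
  10  $ else else L N        else else $                     expand N ::= ε
  11  $ else else L          else else $                     expand L ::= ε
  12  $ else else            else else $                     match else
  13  $ else                 else $                          match else
Accept reached after 13 steps.

13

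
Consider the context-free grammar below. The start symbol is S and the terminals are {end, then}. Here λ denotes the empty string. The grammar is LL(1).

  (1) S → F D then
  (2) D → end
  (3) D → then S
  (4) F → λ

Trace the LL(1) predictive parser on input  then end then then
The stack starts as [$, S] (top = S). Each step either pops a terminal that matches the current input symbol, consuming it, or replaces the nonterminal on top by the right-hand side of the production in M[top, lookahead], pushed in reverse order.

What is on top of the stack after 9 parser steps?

step 1: stack=$ S  input=then end then then $  — expand S → F D then
step 2: stack=$ then D F  input=then end then then $  — expand F → λ
step 3: stack=$ then D  input=then end then then $  — expand D → then S
step 4: stack=$ then S then  input=then end then then $  — match then
step 5: stack=$ then S  input=end then then $  — expand S → F D then
step 6: stack=$ then then D F  input=end then then $  — expand F → λ
step 7: stack=$ then then D  input=end then then $  — expand D → end
step 8: stack=$ then then end  input=end then then $  — match end
step 9: stack=$ then then  input=then then $  — match then
Stack after step 9: $ then (top = then).

then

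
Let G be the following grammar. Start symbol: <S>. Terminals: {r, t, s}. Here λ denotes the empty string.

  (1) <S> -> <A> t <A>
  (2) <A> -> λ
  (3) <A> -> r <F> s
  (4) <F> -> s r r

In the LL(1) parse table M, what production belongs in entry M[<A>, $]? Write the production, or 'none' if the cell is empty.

FIRST(<A>) = {λ, r}
FIRST(<F>) = {s}
FIRST(<S>) = {r, t}  (via <A> t <A>)
FOLLOW(<S>) includes $ since <S> is the start symbol.
FOLLOW(<S>): <S> appears on no right-hand side. Thus FOLLOW(<S>) = {$}.
FOLLOW(<A>): in <S>-><A> t <A> (occurrence 1), <A> is followed by t <A> with FIRST {t}; in <S>-><A> t <A> (occurrence 2), the suffix after <A> is empty, so FOLLOW(<A>) ⊇ FOLLOW(<S>) = {$}. Thus FOLLOW(<A>) = {$, t}.
For <A> -> λ: FIRST(λ) = {λ}, so it goes in M[<A>, t] for t ∈ {}; since λ ∈ FIRST, also for every t ∈ FOLLOW(<A>) = {$, t}.
For <A> -> r <F> s: FIRST(r <F> s) = {r}, so it goes in M[<A>, t] for t ∈ {r}.

<A> -> λ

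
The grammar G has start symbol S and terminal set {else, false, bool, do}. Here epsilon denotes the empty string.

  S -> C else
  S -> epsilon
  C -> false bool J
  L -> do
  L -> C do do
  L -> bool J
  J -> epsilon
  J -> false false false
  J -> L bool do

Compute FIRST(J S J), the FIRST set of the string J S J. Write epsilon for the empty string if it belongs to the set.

{epsilon, bool, do, false}

FIRST(C) = {false}
FIRST(S) = {epsilon, false}  (via C else)
FIRST(L) = {bool, do, false}  (via C do do)
FIRST(J) = {epsilon, bool, do, false}  (via L bool do)
FIRST(J S J): take FIRST of each symbol in turn, carrying on past any symbol whose FIRST contains epsilon; result {epsilon, bool, do, false}.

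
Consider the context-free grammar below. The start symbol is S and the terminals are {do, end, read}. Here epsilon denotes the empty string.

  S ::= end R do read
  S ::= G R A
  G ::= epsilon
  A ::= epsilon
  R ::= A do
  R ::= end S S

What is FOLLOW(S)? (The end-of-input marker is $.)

FIRST(G): from G::=epsilon we get {epsilon}. So FIRST(G) = {epsilon}.
FIRST(A): from A::=epsilon we get {epsilon}. So FIRST(A) = {epsilon}.
FIRST(R): from R::=A do we get {do}; from R::=end S S we get {end}. So FIRST(R) = {do, end}.
FIRST(S): from S::=end R do read we get {end}; from S::=G R A we get {do, end}. So FIRST(S) = {do, end}.
FOLLOW(S) includes $ since S is the start symbol.
FOLLOW(G): in S::=G R A, G is followed by R A with FIRST {do, end}. Thus FOLLOW(G) = {do, end}.
FOLLOW(S): in R::=end S S (occurrence 1), S is followed by S with FIRST {do, end}; in R::=end S S (occurrence 2), the suffix after S is empty, so FOLLOW(S) ⊇ FOLLOW(R) = {$, do, end}. Thus FOLLOW(S) = {$, do, end}.
FOLLOW(A): in S::=G R A, the suffix after A is empty, so FOLLOW(A) ⊇ FOLLOW(S) = {$, do, end}; in R::=A do, A is followed by do with FIRST {do}. Thus FOLLOW(A) = {$, do, end}.
FOLLOW(R): in S::=end R do read, R is followed by do read with FIRST {do}; in S::=G R A, R is followed by A with FIRST {epsilon}; in S::=G R A, the suffix after R is nullable, so FOLLOW(R) ⊇ FOLLOW(S) = {$, do, end}. Thus FOLLOW(R) = {$, do, end}.

{$, do, end}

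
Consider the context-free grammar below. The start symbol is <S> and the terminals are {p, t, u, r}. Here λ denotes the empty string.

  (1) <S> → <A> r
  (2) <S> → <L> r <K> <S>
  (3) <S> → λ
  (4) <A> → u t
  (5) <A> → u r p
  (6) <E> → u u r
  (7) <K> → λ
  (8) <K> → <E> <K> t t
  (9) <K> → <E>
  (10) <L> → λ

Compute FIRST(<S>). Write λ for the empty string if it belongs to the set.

FIRST(<A>) = {u}
FIRST(<E>) = {u}
FIRST(<L>) = {λ}
FIRST(<S>) = {λ, r, u}  (via <A> r, <L> r <K> <S>)
FIRST(<K>) = {λ, u}  (via <E> <K> t t, <E>)

{λ, r, u}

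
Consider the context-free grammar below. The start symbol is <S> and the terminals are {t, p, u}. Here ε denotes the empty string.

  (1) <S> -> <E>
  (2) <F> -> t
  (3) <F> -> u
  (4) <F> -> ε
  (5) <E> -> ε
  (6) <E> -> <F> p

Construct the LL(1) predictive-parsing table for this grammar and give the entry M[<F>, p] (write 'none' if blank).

FIRST(<F>): from <F>->t we get {t}; from <F>->u we get {u}; from <F>->ε we get {ε}. So FIRST(<F>) = {ε, t, u}.
FIRST(<E>): from <E>->ε we get {ε}; from <E>-><F> p we get {p, t, u}. So FIRST(<E>) = {ε, p, t, u}.
FIRST(<S>): from <S>-><E> we get {ε, p, t, u}. So FIRST(<S>) = {ε, p, t, u}.
FOLLOW(<S>) includes $ since <S> is the start symbol.
FOLLOW(<F>): in <E>-><F> p, <F> is followed by p with FIRST {p}. Thus FOLLOW(<F>) = {p}.
For <F> -> t: FIRST(t) = {t}, so it goes in M[<F>, t] for t ∈ {t}.
For <F> -> u: FIRST(u) = {u}, so it goes in M[<F>, t] for t ∈ {u}.
For <F> -> ε: FIRST(ε) = {ε}, so it goes in M[<F>, t] for t ∈ {}; since ε ∈ FIRST, also for every t ∈ FOLLOW(<F>) = {p}.

<F> -> ε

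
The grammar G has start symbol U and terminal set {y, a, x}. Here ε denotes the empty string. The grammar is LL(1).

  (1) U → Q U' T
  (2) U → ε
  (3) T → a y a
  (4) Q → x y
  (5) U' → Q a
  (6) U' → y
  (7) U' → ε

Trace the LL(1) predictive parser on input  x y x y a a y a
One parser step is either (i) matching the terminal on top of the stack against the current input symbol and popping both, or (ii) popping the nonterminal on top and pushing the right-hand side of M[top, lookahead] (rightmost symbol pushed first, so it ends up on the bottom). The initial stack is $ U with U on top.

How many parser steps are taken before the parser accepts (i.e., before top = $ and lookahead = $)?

13

step 1: stack=$ U  input=x y x y a a y a $  — expand U → Q U' T
step 2: stack=$ T U' Q  input=x y x y a a y a $  — expand Q → x y
step 3: stack=$ T U' y x  input=x y x y a a y a $  — match x
step 4: stack=$ T U' y  input=y x y a a y a $  — match y
step 5: stack=$ T U'  input=x y a a y a $  — expand U' → Q a
step 6: stack=$ T a Q  input=x y a a y a $  — expand Q → x y
step 7: stack=$ T a y x  input=x y a a y a $  — match x
step 8: stack=$ T a y  input=y a a y a $  — match y
step 9: stack=$ T a  input=a a y a $  — match a
step 10: stack=$ T  input=a y a $  — expand T → a y a
step 11: stack=$ a y a  input=a y a $  — match a
step 12: stack=$ a y  input=y a $  — match y
step 13: stack=$ a  input=a $  — match a
Accept reached after 13 steps.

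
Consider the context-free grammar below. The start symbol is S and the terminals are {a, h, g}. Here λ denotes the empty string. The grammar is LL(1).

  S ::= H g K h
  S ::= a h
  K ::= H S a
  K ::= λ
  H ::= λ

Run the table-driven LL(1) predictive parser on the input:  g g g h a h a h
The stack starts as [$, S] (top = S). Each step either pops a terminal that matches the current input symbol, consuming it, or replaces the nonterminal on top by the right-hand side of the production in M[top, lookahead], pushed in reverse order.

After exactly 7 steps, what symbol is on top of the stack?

step 1: stack=$ S  input=g g g h a h a h $  — expand S ::= H g K h
step 2: stack=$ h K g H  input=g g g h a h a h $  — expand H ::= λ
step 3: stack=$ h K g  input=g g g h a h a h $  — match g
step 4: stack=$ h K  input=g g h a h a h $  — expand K ::= H S a
step 5: stack=$ h a S H  input=g g h a h a h $  — expand H ::= λ
step 6: stack=$ h a S  input=g g h a h a h $  — expand S ::= H g K h
step 7: stack=$ h a h K g H  input=g g h a h a h $  — expand H ::= λ
Stack after step 7: $ h a h K g (top = g).

g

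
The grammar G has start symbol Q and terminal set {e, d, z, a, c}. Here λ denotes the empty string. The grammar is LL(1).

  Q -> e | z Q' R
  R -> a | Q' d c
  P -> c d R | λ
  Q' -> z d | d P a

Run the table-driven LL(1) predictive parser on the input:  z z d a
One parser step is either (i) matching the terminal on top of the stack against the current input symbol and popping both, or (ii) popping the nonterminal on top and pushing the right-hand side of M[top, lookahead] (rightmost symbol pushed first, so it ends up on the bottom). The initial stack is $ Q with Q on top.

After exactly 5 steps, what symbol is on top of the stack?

R

     Stack     Input      Action
  1  $ Q       z z d a $  expand Q -> z Q' R
  2  $ R Q' z  z z d a $  match z
  3  $ R Q'    z d a $    expand Q' -> z d
  4  $ R d z   z d a $    match z
  5  $ R d     d a $      match d
Stack after step 5: $ R (top = R).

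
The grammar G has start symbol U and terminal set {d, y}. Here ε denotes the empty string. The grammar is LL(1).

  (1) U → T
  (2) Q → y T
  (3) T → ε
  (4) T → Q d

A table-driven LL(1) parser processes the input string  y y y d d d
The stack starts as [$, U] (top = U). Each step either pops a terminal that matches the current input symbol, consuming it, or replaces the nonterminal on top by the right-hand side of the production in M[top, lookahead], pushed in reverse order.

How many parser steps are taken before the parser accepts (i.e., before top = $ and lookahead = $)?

      Stack        Input          Action
   1  $ U          y y y d d d $  expand U → T
   2  $ T          y y y d d d $  expand T → Q d
   3  $ d Q        y y y d d d $  expand Q → y T
   4  $ d T y      y y y d d d $  match y
   5  $ d T        y y d d d $    expand T → Q d
   6  $ d d Q      y y d d d $    expand Q → y T
   7  $ d d T y    y y d d d $    match y
   8  $ d d T      y d d d $      expand T → Q d
   9  $ d d d Q    y d d d $      expand Q → y T
  10  $ d d d T y  y d d d $      match y
  11  $ d d d T    d d d $        expand T → ε
  12  $ d d d      d d d $        match d
  13  $ d d        d d $          match d
  14  $ d          d $            match d
Accept reached after 14 steps.

14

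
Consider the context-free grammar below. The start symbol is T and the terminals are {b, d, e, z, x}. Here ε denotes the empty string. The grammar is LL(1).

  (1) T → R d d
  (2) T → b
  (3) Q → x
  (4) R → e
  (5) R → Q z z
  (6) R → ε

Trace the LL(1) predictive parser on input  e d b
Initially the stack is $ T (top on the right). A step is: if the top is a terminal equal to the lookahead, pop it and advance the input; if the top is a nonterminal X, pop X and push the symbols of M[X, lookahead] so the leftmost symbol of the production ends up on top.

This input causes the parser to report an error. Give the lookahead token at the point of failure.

b

step 1: stack=$ T  input=e d b $  — expand T → R d d
step 2: stack=$ d d R  input=e d b $  — expand R → e
step 3: stack=$ d d e  input=e d b $  — match e
step 4: stack=$ d d  input=d b $  — match d
step 5: stack=$ d  input=b $  — error: top is terminal d but lookahead is b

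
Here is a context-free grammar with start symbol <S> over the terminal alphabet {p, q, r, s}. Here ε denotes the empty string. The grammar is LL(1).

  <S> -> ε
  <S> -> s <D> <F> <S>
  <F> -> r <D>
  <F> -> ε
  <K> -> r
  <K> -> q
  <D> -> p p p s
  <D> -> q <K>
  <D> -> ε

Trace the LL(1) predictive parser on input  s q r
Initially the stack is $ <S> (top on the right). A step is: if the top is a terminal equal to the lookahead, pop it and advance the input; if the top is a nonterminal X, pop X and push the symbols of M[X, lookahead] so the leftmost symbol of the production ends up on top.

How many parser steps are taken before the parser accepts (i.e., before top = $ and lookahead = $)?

     Stack            Input    Action
  1  $ <S>            s q r $  expand <S> -> s <D> <F> <S>
  2  $ <S> <F> <D> s  s q r $  match s
  3  $ <S> <F> <D>    q r $    expand <D> -> q <K>
  4  $ <S> <F> <K> q  q r $    match q
  5  $ <S> <F> <K>    r $      expand <K> -> r
  6  $ <S> <F> r      r $      match r
  7  $ <S> <F>        $        expand <F> -> ε
  8  $ <S>            $        expand <S> -> ε
Accept reached after 8 steps.

8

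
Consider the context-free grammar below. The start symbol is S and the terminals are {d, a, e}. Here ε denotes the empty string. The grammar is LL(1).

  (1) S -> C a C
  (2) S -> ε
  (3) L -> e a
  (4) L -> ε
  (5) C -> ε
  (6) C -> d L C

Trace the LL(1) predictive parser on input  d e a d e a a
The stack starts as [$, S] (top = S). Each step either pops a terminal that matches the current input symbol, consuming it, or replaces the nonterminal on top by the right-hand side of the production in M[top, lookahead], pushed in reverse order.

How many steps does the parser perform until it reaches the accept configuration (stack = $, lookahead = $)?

step 1: stack=$ S  input=d e a d e a a $  — expand S -> C a C
step 2: stack=$ C a C  input=d e a d e a a $  — expand C -> d L C
step 3: stack=$ C a C L d  input=d e a d e a a $  — match d
step 4: stack=$ C a C L  input=e a d e a a $  — expand L -> e a
step 5: stack=$ C a C a e  input=e a d e a a $  — match e
step 6: stack=$ C a C a  input=a d e a a $  — match a
step 7: stack=$ C a C  input=d e a a $  — expand C -> d L C
step 8: stack=$ C a C L d  input=d e a a $  — match d
step 9: stack=$ C a C L  input=e a a $  — expand L -> e a
step 10: stack=$ C a C a e  input=e a a $  — match e
step 11: stack=$ C a C a  input=a a $  — match a
step 12: stack=$ C a C  input=a $  — expand C -> ε
step 13: stack=$ C a  input=a $  — match a
step 14: stack=$ C  input=$  — expand C -> ε
Accept reached after 14 steps.

14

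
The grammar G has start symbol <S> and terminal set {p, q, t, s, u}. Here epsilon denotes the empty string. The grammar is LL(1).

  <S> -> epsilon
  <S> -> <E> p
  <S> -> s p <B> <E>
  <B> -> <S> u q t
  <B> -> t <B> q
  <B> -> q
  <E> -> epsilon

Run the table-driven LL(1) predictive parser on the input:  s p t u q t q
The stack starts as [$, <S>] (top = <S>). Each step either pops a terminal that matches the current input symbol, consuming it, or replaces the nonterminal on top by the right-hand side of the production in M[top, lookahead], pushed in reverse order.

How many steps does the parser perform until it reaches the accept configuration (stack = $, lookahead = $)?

12

      Stack              Input            Action
   1  $ <S>              s p t u q t q $  expand <S> -> s p <B> <E>
   2  $ <E> <B> p s      s p t u q t q $  match s
   3  $ <E> <B> p        p t u q t q $    match p
   4  $ <E> <B>          t u q t q $      expand <B> -> t <B> q
   5  $ <E> q <B> t      t u q t q $      match t
   6  $ <E> q <B>        u q t q $        expand <B> -> <S> u q t
   7  $ <E> q t q u <S>  u q t q $        expand <S> -> epsilon
   8  $ <E> q t q u      u q t q $        match u
   9  $ <E> q t q        q t q $          match q
  10  $ <E> q t          t q $            match t
  11  $ <E> q            q $              match q
  12  $ <E>              $                expand <E> -> epsilon
Accept reached after 12 steps.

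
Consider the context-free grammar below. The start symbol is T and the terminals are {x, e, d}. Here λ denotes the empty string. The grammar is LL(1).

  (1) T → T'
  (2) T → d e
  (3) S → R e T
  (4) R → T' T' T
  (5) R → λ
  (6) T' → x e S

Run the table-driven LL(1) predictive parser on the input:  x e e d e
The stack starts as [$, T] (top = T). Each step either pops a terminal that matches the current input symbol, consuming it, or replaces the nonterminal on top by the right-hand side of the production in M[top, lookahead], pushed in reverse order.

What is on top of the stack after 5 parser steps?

R

step 1: stack=$ T  input=x e e d e $  — expand T → T'
step 2: stack=$ T'  input=x e e d e $  — expand T' → x e S
step 3: stack=$ S e x  input=x e e d e $  — match x
step 4: stack=$ S e  input=e e d e $  — match e
step 5: stack=$ S  input=e d e $  — expand S → R e T
Stack after step 5: $ T e R (top = R).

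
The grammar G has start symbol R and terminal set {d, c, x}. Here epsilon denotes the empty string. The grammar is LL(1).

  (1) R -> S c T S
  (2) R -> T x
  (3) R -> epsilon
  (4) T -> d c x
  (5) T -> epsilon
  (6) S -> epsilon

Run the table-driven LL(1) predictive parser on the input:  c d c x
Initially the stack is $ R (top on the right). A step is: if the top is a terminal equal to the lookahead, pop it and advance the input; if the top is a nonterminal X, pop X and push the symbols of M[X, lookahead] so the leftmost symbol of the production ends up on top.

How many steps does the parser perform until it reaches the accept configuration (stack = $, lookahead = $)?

     Stack      Input      Action
  1  $ R        c d c x $  expand R -> S c T S
  2  $ S T c S  c d c x $  expand S -> epsilon
  3  $ S T c    c d c x $  match c
  4  $ S T      d c x $    expand T -> d c x
  5  $ S x c d  d c x $    match d
  6  $ S x c    c x $      match c
  7  $ S x      x $        match x
  8  $ S        $          expand S -> epsilon
Accept reached after 8 steps.

8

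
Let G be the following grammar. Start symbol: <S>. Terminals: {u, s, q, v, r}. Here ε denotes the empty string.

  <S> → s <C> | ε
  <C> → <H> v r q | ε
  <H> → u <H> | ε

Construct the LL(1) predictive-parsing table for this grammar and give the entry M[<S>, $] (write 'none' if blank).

FIRST(<S>) = {ε, s}
FIRST(<H>) = {ε, u}
FIRST(<C>) = {ε, u, v}  (via <H> v r q)
FOLLOW(<S>) includes $ since <S> is the start symbol.
FOLLOW(<S>): <S> appears on no right-hand side. Thus FOLLOW(<S>) = {$}.
For <S> → s <C>: FIRST(s <C>) = {s}, so it goes in M[<S>, t] for t ∈ {s}.
For <S> → ε: FIRST(ε) = {ε}, so it goes in M[<S>, t] for t ∈ {}; since ε ∈ FIRST, also for every t ∈ FOLLOW(<S>) = {$}.

<S> → ε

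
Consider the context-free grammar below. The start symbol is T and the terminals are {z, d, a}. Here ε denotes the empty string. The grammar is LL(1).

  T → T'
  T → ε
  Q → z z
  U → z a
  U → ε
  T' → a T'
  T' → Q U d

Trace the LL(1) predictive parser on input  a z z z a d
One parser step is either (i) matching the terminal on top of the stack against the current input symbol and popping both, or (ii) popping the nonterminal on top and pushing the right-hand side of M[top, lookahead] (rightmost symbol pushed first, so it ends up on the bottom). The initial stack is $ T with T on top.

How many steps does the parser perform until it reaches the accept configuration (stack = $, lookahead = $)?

step 1: stack=$ T  input=a z z z a d $  — expand T → T'
step 2: stack=$ T'  input=a z z z a d $  — expand T' → a T'
step 3: stack=$ T' a  input=a z z z a d $  — match a
step 4: stack=$ T'  input=z z z a d $  — expand T' → Q U d
step 5: stack=$ d U Q  input=z z z a d $  — expand Q → z z
step 6: stack=$ d U z z  input=z z z a d $  — match z
step 7: stack=$ d U z  input=z z a d $  — match z
step 8: stack=$ d U  input=z a d $  — expand U → z a
step 9: stack=$ d a z  input=z a d $  — match z
step 10: stack=$ d a  input=a d $  — match a
step 11: stack=$ d  input=d $  — match d
Accept reached after 11 steps.

11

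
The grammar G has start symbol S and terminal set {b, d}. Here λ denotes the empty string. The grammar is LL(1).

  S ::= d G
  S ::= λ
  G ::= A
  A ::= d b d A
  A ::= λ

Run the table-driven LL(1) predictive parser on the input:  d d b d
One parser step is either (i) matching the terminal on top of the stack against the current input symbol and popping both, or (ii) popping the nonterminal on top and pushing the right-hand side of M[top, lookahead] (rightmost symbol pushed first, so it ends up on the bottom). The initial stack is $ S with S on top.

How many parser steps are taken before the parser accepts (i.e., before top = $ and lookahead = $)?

8

step 1: stack=$ S  input=d d b d $  — expand S ::= d G
step 2: stack=$ G d  input=d d b d $  — match d
step 3: stack=$ G  input=d b d $  — expand G ::= A
step 4: stack=$ A  input=d b d $  — expand A ::= d b d A
step 5: stack=$ A d b d  input=d b d $  — match d
step 6: stack=$ A d b  input=b d $  — match b
step 7: stack=$ A d  input=d $  — match d
step 8: stack=$ A  input=$  — expand A ::= λ
Accept reached after 8 steps.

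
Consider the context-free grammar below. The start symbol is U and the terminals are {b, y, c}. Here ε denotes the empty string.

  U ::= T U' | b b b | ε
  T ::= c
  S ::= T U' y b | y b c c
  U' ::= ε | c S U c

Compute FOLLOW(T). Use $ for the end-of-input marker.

{$, c, y}

FIRST(T): from T::=c we get {c}. So FIRST(T) = {c}.
FIRST(U'): from U'::=ε we get {ε}; from U'::=c S U c we get {c}. So FIRST(U') = {ε, c}.
FIRST(U): from U::=T U' we get {c}; from U::=b b b we get {b}; from U::=ε we get {ε}. So FIRST(U) = {ε, b, c}.
FIRST(S): from S::=T U' y b we get {c}; from S::=y b c c we get {y}. So FIRST(S) = {c, y}.
FOLLOW(U) includes $ since U is the start symbol.
FOLLOW(U): in U'::=c S U c, U is followed by c with FIRST {c}. Thus FOLLOW(U) = {$, c}.
FOLLOW(T): in U::=T U', T is followed by U' with FIRST {ε, c}; in U::=T U', the suffix after T is nullable, so FOLLOW(T) ⊇ FOLLOW(U) = {$, c}; in S::=T U' y b, T is followed by U' y b with FIRST {c, y}. Thus FOLLOW(T) = {$, c, y}.
FOLLOW(S): in U'::=c S U c, S is followed by U c with FIRST {b, c}. Thus FOLLOW(S) = {b, c}.
FOLLOW(U'): in U::=T U', the suffix after U' is empty, so FOLLOW(U') ⊇ FOLLOW(U) = {$, c}; in S::=T U' y b, U' is followed by y b with FIRST {y}. Thus FOLLOW(U') = {$, c, y}.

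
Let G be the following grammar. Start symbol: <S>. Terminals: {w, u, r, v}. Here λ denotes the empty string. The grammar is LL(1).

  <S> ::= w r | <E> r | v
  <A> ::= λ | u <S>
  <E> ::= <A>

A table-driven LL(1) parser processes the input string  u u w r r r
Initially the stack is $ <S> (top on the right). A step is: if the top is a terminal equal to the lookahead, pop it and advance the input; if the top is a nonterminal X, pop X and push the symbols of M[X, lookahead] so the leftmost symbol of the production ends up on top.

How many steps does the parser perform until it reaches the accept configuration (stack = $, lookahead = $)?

13

step 1: stack=$ <S>  input=u u w r r r $  — expand <S> ::= <E> r
step 2: stack=$ r <E>  input=u u w r r r $  — expand <E> ::= <A>
step 3: stack=$ r <A>  input=u u w r r r $  — expand <A> ::= u <S>
step 4: stack=$ r <S> u  input=u u w r r r $  — match u
step 5: stack=$ r <S>  input=u w r r r $  — expand <S> ::= <E> r
step 6: stack=$ r r <E>  input=u w r r r $  — expand <E> ::= <A>
step 7: stack=$ r r <A>  input=u w r r r $  — expand <A> ::= u <S>
step 8: stack=$ r r <S> u  input=u w r r r $  — match u
step 9: stack=$ r r <S>  input=w r r r $  — expand <S> ::= w r
step 10: stack=$ r r r w  input=w r r r $  — match w
step 11: stack=$ r r r  input=r r r $  — match r
step 12: stack=$ r r  input=r r $  — match r
step 13: stack=$ r  input=r $  — match r
Accept reached after 13 steps.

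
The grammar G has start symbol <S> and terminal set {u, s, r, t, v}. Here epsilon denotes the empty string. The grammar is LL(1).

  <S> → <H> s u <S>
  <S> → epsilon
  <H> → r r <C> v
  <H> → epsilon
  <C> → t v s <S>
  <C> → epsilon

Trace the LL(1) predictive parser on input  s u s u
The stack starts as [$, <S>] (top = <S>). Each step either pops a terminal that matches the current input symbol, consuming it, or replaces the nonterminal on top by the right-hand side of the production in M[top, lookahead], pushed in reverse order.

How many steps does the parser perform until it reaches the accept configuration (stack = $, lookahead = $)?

9

step 1: stack=$ <S>  input=s u s u $  — expand <S> → <H> s u <S>
step 2: stack=$ <S> u s <H>  input=s u s u $  — expand <H> → epsilon
step 3: stack=$ <S> u s  input=s u s u $  — match s
step 4: stack=$ <S> u  input=u s u $  — match u
step 5: stack=$ <S>  input=s u $  — expand <S> → <H> s u <S>
step 6: stack=$ <S> u s <H>  input=s u $  — expand <H> → epsilon
step 7: stack=$ <S> u s  input=s u $  — match s
step 8: stack=$ <S> u  input=u $  — match u
step 9: stack=$ <S>  input=$  — expand <S> → epsilon
Accept reached after 9 steps.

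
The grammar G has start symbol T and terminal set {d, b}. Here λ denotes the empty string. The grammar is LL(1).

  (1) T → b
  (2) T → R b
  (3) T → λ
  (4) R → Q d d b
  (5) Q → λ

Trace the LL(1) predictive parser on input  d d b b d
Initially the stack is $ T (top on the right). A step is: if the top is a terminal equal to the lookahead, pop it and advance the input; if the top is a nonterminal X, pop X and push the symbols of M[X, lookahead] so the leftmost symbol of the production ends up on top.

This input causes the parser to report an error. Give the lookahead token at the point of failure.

d

step 1: stack=$ T  input=d d b b d $  — expand T → R b
step 2: stack=$ b R  input=d d b b d $  — expand R → Q d d b
step 3: stack=$ b b d d Q  input=d d b b d $  — expand Q → λ
step 4: stack=$ b b d d  input=d d b b d $  — match d
step 5: stack=$ b b d  input=d b b d $  — match d
step 6: stack=$ b b  input=b b d $  — match b
step 7: stack=$ b  input=b d $  — match b
step 8: stack=$  input=d $  — error: stack empty but input remains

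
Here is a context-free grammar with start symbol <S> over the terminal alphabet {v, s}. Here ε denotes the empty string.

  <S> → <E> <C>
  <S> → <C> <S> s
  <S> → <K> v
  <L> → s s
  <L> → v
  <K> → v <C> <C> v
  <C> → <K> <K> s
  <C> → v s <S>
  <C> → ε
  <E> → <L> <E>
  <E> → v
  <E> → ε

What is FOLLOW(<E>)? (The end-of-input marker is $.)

FIRST(<L>) = {s, v}
FIRST(<K>) = {v}
FIRST(<C>) = {ε, v}  (via <K> <K> s)
FIRST(<E>) = {ε, s, v}  (via <L> <E>)
FIRST(<S>) = {ε, s, v}  (via <E> <C>, <C> <S> s, <K> v)
FOLLOW(<S>) includes $ since <S> is the start symbol.
FOLLOW(<K>): in <S>→<K> v, <K> is followed by v with FIRST {v}; in <C>→<K> <K> s (occurrence 1), <K> is followed by <K> s with FIRST {v}; in <C>→<K> <K> s (occurrence 2), <K> is followed by s with FIRST {s}. Thus FOLLOW(<K>) = {s, v}.
FOLLOW(<S>): in <S>→<C> <S> s, <S> is followed by s with FIRST {s}; in <C>→v s <S>, the suffix after <S> is empty, so FOLLOW(<S>) ⊇ FOLLOW(<C>) = {$, s, v}. Thus FOLLOW(<S>) = {$, s, v}.
FOLLOW(<C>): in <S>→<E> <C>, the suffix after <C> is empty, so FOLLOW(<C>) ⊇ FOLLOW(<S>) = {$, s, v}; in <S>→<C> <S> s, <C> is followed by <S> s with FIRST {s, v}; in <K>→v <C> <C> v (occurrence 1), <C> is followed by <C> v with FIRST {v}; in <K>→v <C> <C> v (occurrence 2), <C> is followed by v with FIRST {v}. Thus FOLLOW(<C>) = {$, s, v}.
FOLLOW(<E>): in <S>→<E> <C>, <E> is followed by <C> with FIRST {ε, v}; in <S>→<E> <C>, the suffix after <E> is nullable, so FOLLOW(<E>) ⊇ FOLLOW(<S>) = {$, s, v}; in <E>→<L> <E>, the suffix after <E> is empty (adds nothing new). Thus FOLLOW(<E>) = {$, s, v}.
FOLLOW(<L>): in <E>→<L> <E>, <L> is followed by <E> with FIRST {ε, s, v}; in <E>→<L> <E>, the suffix after <L> is nullable, so FOLLOW(<L>) ⊇ FOLLOW(<E>) = {$, s, v}. Thus FOLLOW(<L>) = {$, s, v}.

{$, s, v}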